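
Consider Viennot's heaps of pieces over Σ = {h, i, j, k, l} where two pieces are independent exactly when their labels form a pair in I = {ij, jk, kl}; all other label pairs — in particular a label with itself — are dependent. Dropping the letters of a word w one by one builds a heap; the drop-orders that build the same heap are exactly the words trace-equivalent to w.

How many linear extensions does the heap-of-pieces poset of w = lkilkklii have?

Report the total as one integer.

12

piece 0:l — minimal
piece 1:k — minimal
piece 2:i rests on {0:l, 1:k}
piece 3:l rests on {2:i}
piece 4:k rests on {2:i}
piece 5:k rests on {4:k}
piece 6:l rests on {3:l}
piece 7:i rests on {5:k, 6:l}
piece 8:i rests on {7:i}
minimal pieces: {0:l, 1:k}
ways to finish when only these pieces remain (= sum over removing one remaining piece with nothing left below it):
  1 left: {8}→1
  2 left: {7,8}→1
  3 left: {5,7,8}→1  {6,7,8}→1
  4 left: {3,6,7,8}→1  {4,5,7,8}→1  {5,6,7,8}→2
  5 left: {3,5,6,7,8}→3  {4,5,6,7,8}→3
  6 left: {3,4,5,6,7,8}→6
  7 left: {2,3,4,5,6,7,8}→6
  placing 0:l first → 6 extensions
  placing 1:k first → 6 extensions
total linear extensions = 12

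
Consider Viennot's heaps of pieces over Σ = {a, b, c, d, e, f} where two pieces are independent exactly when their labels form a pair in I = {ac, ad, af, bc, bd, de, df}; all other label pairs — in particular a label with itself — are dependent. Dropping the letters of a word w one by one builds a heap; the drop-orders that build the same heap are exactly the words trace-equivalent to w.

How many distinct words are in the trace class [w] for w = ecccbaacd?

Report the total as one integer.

#0=e has no predecessor
#1=c depends on [0:e]
#2=c depends on [1:c]
#3=c depends on [2:c]
#4=b depends on [0:e]
#5=a depends on [4:b]
#6=a depends on [5:a]
#7=c depends on [3:c]
#8=d depends on [7:c]
sources: [0:e]
N(rest) = Σ N(rest − s) over sources s of rest; N(one piece) = 1:
  size 1 → [6]=1  [8]=1
  size 2 → [5,6]=1  [6,8]=2  [7,8]=1
  size 3 → [3,7,8]=1  [4,5,6]=1  [5,6,8]=3  [6,7,8]=3
  size 4 → [2,3,7,8]=1  [3,6,7,8]=4  [4,5,6,8]=4  [5,6,7,8]=6
  size 5 → [1,2,3,7,8]=1  [2,3,6,7,8]=5  [3,5,6,7,8]=10  [4,5,6,7,8]=10
  size 6 → [1,2,3,6,7,8]=6  [2,3,5,6,7,8]=15  [3,4,5,6,7,8]=20
  size 7 → [1,2,3,5,6,7,8]=21  [2,3,4,5,6,7,8]=35
  first=0(e) contributes 56

56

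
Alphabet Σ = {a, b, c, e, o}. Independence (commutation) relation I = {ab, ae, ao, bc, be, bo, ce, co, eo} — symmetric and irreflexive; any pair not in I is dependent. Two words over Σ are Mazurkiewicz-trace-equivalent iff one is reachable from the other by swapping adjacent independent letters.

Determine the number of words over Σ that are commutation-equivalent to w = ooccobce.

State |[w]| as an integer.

1120

piece 0:o — minimal
piece 1:o rests on {0:o}
piece 2:c — minimal
piece 3:c rests on {2:c}
piece 4:o rests on {1:o}
piece 5:b — minimal
piece 6:c rests on {3:c}
piece 7:e — minimal
minimal pieces: {0:o, 2:c, 5:b, 7:e}
ways to finish when only these pieces remain (= sum over removing one remaining piece with nothing left below it):
  1 left: {4}→1  {5}→1  {6}→1  {7}→1
  2 left: {1,4}→1  {3,6}→1  {4,5}→2  {4,6}→2  {4,7}→2  {5,6}→2  {5,7}→2  {6,7}→2
  3 left: {0,1,4}→1  {1,4,5}→3  {1,4,6}→3  {1,4,7}→3  {2,3,6}→1  {3,4,6}→3  {3,5,6}→3  {3,6,7}→3  {4,5,6}→6  {4,5,7}→6  {4,6,7}→6  {5,6,7}→6
  4 left: {0,1,4,5}→4  {0,1,4,6}→4  {0,1,4,7}→4  {1,3,4,6}→6  {1,4,5,6}→12  {1,4,5,7}→12  {1,4,6,7}→12  {2,3,4,6}→4  {2,3,5,6}→4  {2,3,6,7}→4  {3,4,5,6}→12  {3,4,6,7}→12  {3,5,6,7}→12  {4,5,6,7}→24
  5 left: {0,1,3,4,6}→10  {0,1,4,5,6}→20  {0,1,4,5,7}→20  {0,1,4,6,7}→20  {1,2,3,4,6}→10  {1,3,4,5,6}→30  {1,3,4,6,7}→30  {1,4,5,6,7}→60  {2,3,4,5,6}→20  {2,3,4,6,7}→20  {2,3,5,6,7}→20  {3,4,5,6,7}→60
  6 left: {0,1,2,3,4,6}→20  {0,1,3,4,5,6}→60  {0,1,3,4,6,7}→60  {0,1,4,5,6,7}→120  {1,2,3,4,5,6}→60  {1,2,3,4,6,7}→60  {1,3,4,5,6,7}→180  {2,3,4,5,6,7}→120
  placing 0:o first → 420 extensions
  placing 2:c first → 420 extensions
  placing 5:b first → 140 extensions
  placing 7:e first → 140 extensions
total linear extensions = 1120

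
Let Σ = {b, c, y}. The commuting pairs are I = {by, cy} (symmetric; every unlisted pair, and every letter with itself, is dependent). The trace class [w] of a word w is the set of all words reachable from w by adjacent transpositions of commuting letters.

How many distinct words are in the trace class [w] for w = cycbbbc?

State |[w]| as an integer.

7

piece 0:c — minimal
piece 1:y — minimal
piece 2:c rests on {0:c}
piece 3:b rests on {2:c}
piece 4:b rests on {3:b}
piece 5:b rests on {4:b}
piece 6:c rests on {5:b}
minimal pieces: {0:c, 1:y}
ways to finish when only these pieces remain (= sum over removing one remaining piece with nothing left below it):
  1 left: {1}→1  {6}→1
  2 left: {1,6}→2  {5,6}→1
  3 left: {1,5,6}→3  {4,5,6}→1
  4 left: {1,4,5,6}→4  {3,4,5,6}→1
  5 left: {1,3,4,5,6}→5  {2,3,4,5,6}→1
  placing 0:c first → 6 extensions
  placing 1:y first → 1 extensions
total linear extensions = 7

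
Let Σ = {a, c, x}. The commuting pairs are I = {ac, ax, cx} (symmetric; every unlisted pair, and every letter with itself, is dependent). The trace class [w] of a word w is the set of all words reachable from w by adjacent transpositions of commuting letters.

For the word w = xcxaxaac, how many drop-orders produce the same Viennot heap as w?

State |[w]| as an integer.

piece 0:x — minimal
piece 1:c — minimal
piece 2:x rests on {0:x}
piece 3:a — minimal
piece 4:x rests on {2:x}
piece 5:a rests on {3:a}
piece 6:a rests on {5:a}
piece 7:c rests on {1:c}
minimal pieces: {0:x, 1:c, 3:a}
ways to finish when only these pieces remain (= sum over removing one remaining piece with nothing left below it):
  1 left: {4}→1  {6}→1  {7}→1
  2 left: {1,7}→1  {2,4}→1  {4,6}→2  {4,7}→2  {5,6}→1  {6,7}→2
  3 left: {0,2,4}→1  {1,4,7}→3  {1,6,7}→3  {2,4,6}→3  {2,4,7}→3  {3,5,6}→1  {4,5,6}→3  {4,6,7}→6  {5,6,7}→3
  4 left: {0,2,4,6}→4  {0,2,4,7}→4  {1,2,4,7}→6  {1,4,6,7}→12  {1,5,6,7}→6  {2,4,5,6}→6  {2,4,6,7}→12  {3,4,5,6}→4  {3,5,6,7}→4  {4,5,6,7}→12
  5 left: {0,1,2,4,7}→10  {0,2,4,5,6}→10  {0,2,4,6,7}→20  {1,2,4,6,7}→30  {1,3,5,6,7}→10  {1,4,5,6,7}→30  {2,3,4,5,6}→10  {2,4,5,6,7}→30  {3,4,5,6,7}→20
  6 left: {0,1,2,4,6,7}→60  {0,2,3,4,5,6}→20  {0,2,4,5,6,7}→60  {1,2,4,5,6,7}→90  {1,3,4,5,6,7}→60  {2,3,4,5,6,7}→60
  placing 0:x first → 210 extensions
  placing 1:c first → 140 extensions
  placing 3:a first → 210 extensions
total linear extensions = 560

560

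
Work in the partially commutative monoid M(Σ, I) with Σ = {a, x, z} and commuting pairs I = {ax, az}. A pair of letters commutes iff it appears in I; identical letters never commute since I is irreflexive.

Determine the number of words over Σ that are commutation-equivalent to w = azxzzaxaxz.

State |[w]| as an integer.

drop 0:a onto floor
drop 1:z onto floor
drop 2:x onto {1:z}
drop 3:z onto {2:x}
drop 4:z onto {3:z}
drop 5:a onto {0:a}
drop 6:x onto {4:z}
drop 7:a onto {5:a}
drop 8:x onto {6:x}
drop 9:z onto {8:x}
ground layer = {0:a, 1:z}
drop-orders for the pieces not yet dropped (sum over which currently-grounded one goes next):
  1 to go: {7} 1  {9} 1
  2 to go: {5,7} 1  {7,9} 2  {8,9} 1
  3 to go: {0,5,7} 1  {5,7,9} 3  {6,8,9} 1  {7,8,9} 3
  4 to go: {0,5,7,9} 4  {4,6,8,9} 1  {5,7,8,9} 6  {6,7,8,9} 4
  5 to go: {0,5,7,8,9} 10  {3,4,6,8,9} 1  {4,6,7,8,9} 5  {5,6,7,8,9} 10
  6 to go: {0,5,6,7,8,9} 20  {2,3,4,6,8,9} 1  {3,4,6,7,8,9} 6  {4,5,6,7,8,9} 15
  7 to go: {0,4,5,6,7,8,9} 35  {1,2,3,4,6,8,9} 1  {2,3,4,6,7,8,9} 7  {3,4,5,6,7,8,9} 21
  8 to go: {0,3,4,5,6,7,8,9} 56  {1,2,3,4,6,7,8,9} 8  {2,3,4,5,6,7,8,9} 28
  if 0:a drops first: 36 orders
  if 1:z drops first: 84 orders
heap linearizations: 120

120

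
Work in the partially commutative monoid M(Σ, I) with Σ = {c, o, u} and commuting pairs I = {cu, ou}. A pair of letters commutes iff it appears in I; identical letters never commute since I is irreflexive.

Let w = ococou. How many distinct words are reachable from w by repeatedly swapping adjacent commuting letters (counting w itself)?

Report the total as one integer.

0(o) covers ∅
1(c) covers 0:o
2(o) covers 1:c
3(c) covers 2:o
4(o) covers 3:c
5(u) covers ∅
floor of heap: 0:o, 5:u
completions by unplaced set U, small U first (add the entries for U minus each lowest piece of U):
  |U|=1: {4}:1  {5}:1
  |U|=2: {3,4}:1  {4,5}:2
  |U|=3: {2,3,4}:1  {3,4,5}:3
  |U|=4: {1,2,3,4}:1  {2,3,4,5}:4
  start at 0(o): 5
  start at 5(u): 1
sum over floor = 6

6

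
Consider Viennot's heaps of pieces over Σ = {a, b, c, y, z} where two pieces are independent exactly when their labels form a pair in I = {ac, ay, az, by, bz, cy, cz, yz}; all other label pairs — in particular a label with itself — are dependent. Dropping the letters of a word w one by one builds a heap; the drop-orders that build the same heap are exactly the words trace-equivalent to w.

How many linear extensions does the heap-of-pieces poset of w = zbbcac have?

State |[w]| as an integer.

drop 0:z onto floor
drop 1:b onto floor
drop 2:b onto {1:b}
drop 3:c onto {2:b}
drop 4:a onto {2:b}
drop 5:c onto {3:c}
ground layer = {0:z, 1:b}
drop-orders for the pieces not yet dropped (sum over which currently-grounded one goes next):
  1 to go: {0} 1  {4} 1  {5} 1
  2 to go: {0,4} 2  {0,5} 2  {3,5} 1  {4,5} 2
  3 to go: {0,3,5} 3  {0,4,5} 6  {3,4,5} 3
  4 to go: {0,3,4,5} 12  {2,3,4,5} 3
  if 0:z drops first: 3 orders
  if 1:b drops first: 15 orders
heap linearizations: 18

18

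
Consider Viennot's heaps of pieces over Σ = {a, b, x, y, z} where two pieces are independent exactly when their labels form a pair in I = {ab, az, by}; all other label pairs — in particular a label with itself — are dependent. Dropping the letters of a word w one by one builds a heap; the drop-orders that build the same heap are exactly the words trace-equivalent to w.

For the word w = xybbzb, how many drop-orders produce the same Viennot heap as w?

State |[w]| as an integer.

0(x) covers ∅
1(y) covers 0:x
2(b) covers 0:x
3(b) covers 2:b
4(z) covers 1:y, 3:b
5(b) covers 4:z
floor of heap: 0:x
completions by unplaced set U, small U first (add the entries for U minus each lowest piece of U):
  |U|=1: {5}:1
  |U|=2: {4,5}:1
  |U|=3: {1,4,5}:1  {3,4,5}:1
  |U|=4: {1,3,4,5}:2  {2,3,4,5}:1
  start at 0(x): 3

3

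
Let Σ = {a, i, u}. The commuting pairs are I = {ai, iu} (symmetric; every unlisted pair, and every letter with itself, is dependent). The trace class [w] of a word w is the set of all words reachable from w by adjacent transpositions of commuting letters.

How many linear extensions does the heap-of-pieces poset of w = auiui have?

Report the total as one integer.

#0=a has no predecessor
#1=u depends on [0:a]
#2=i has no predecessor
#3=u depends on [1:u]
#4=i depends on [2:i]
sources: [0:a, 2:i]
N(rest) = Σ N(rest − s) over sources s of rest; N(one piece) = 1:
  size 1 → [3]=1  [4]=1
  size 2 → [1,3]=1  [2,4]=1  [3,4]=2
  size 3 → [0,1,3]=1  [1,3,4]=3  [2,3,4]=3
  first=0(a) contributes 6
  first=2(i) contributes 4
|[w]| = 10

10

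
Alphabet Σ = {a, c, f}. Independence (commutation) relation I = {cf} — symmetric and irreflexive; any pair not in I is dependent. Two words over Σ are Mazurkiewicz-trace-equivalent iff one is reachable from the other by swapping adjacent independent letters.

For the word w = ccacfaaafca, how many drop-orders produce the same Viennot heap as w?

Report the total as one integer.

piece 0:c — minimal
piece 1:c rests on {0:c}
piece 2:a rests on {1:c}
piece 3:c rests on {2:a}
piece 4:f rests on {2:a}
piece 5:a rests on {3:c, 4:f}
piece 6:a rests on {5:a}
piece 7:a rests on {6:a}
piece 8:f rests on {7:a}
piece 9:c rests on {7:a}
piece 10:a rests on {8:f, 9:c}
minimal pieces: {0:c}
ways to finish when only these pieces remain (= sum over removing one remaining piece with nothing left below it):
  1 left: {10}→1
  2 left: {8,10}→1  {9,10}→1
  3 left: {8,9,10}→2
  4 left: {7,8,9,10}→2
  5 left: {6,7,8,9,10}→2
  6 left: {5,6,7,8,9,10}→2
  7 left: {3,5,6,7,8,9,10}→2  {4,5,6,7,8,9,10}→2
  8 left: {3,4,5,6,7,8,9,10}→4
  9 left: {2,3,4,5,6,7,8,9,10}→4
  placing 0:c first → 4 extensions

4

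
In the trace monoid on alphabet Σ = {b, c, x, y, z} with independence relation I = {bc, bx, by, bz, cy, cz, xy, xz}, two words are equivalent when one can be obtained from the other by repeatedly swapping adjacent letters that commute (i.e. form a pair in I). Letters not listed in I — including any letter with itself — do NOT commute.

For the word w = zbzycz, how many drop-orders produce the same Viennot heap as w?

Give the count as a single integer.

30

#0=z has no predecessor
#1=b has no predecessor
#2=z depends on [0:z]
#3=y depends on [2:z]
#4=c has no predecessor
#5=z depends on [3:y]
sources: [0:z, 1:b, 4:c]
N(rest) = Σ N(rest − s) over sources s of rest; N(one piece) = 1:
  size 1 → [1]=1  [4]=1  [5]=1
  size 2 → [1,4]=2  [1,5]=2  [3,5]=1  [4,5]=2
  size 3 → [1,3,5]=3  [1,4,5]=6  [2,3,5]=1  [3,4,5]=3
  size 4 → [0,2,3,5]=1  [1,2,3,5]=4  [1,3,4,5]=12  [2,3,4,5]=4
  first=0(z) contributes 20
  first=1(b) contributes 5
  first=4(c) contributes 5
|[w]| = 30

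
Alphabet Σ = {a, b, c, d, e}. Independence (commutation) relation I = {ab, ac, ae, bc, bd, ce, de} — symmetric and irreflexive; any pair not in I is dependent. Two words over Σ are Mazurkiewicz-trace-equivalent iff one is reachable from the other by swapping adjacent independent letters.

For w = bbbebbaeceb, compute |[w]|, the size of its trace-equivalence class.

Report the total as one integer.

drop 0:b onto floor
drop 1:b onto {0:b}
drop 2:b onto {1:b}
drop 3:e onto {2:b}
drop 4:b onto {3:e}
drop 5:b onto {4:b}
drop 6:a onto floor
drop 7:e onto {5:b}
drop 8:c onto floor
drop 9:e onto {7:e}
drop 10:b onto {9:e}
ground layer = {0:b, 6:a, 8:c}
drop-orders for the pieces not yet dropped (sum over which currently-grounded one goes next):
  1 to go: {6} 1  {8} 1  {10} 1
  2 to go: {6,8} 2  {6,10} 2  {8,10} 2  {9,10} 1
  3 to go: {6,8,10} 6  {6,9,10} 3  {7,9,10} 1  {8,9,10} 3
  4 to go: {5,7,9,10} 1  {6,7,9,10} 4  {6,8,9,10} 12  {7,8,9,10} 4
  5 to go: {4,5,7,9,10} 1  {5,6,7,9,10} 5  {5,7,8,9,10} 5  {6,7,8,9,10} 20
  6 to go: {3,4,5,7,9,10} 1  {4,5,6,7,9,10} 6  {4,5,7,8,9,10} 6  {5,6,7,8,9,10} 30
  7 to go: {2,3,4,5,7,9,10} 1  {3,4,5,6,7,9,10} 7  {3,4,5,7,8,9,10} 7  {4,5,6,7,8,9,10} 42
  8 to go: {1,2,3,4,5,7,9,10} 1  {2,3,4,5,6,7,9,10} 8  {2,3,4,5,7,8,9,10} 8  {3,4,5,6,7,8,9,10} 56
  9 to go: {0,1,2,3,4,5,7,9,10} 1  {1,2,3,4,5,6,7,9,10} 9  {1,2,3,4,5,7,8,9,10} 9  {2,3,4,5,6,7,8,9,10} 72
  if 0:b drops first: 90 orders
  if 6:a drops first: 10 orders
  if 8:c drops first: 10 orders
heap linearizations: 110

110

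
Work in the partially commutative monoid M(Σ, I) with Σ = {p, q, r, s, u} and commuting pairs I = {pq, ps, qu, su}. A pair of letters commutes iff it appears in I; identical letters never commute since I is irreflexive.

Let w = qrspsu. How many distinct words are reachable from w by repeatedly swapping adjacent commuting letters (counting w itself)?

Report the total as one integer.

6

#0=q has no predecessor
#1=r depends on [0:q]
#2=s depends on [1:r]
#3=p depends on [1:r]
#4=s depends on [2:s]
#5=u depends on [3:p]
sources: [0:q]
N(rest) = Σ N(rest − s) over sources s of rest; N(one piece) = 1:
  size 1 → [4]=1  [5]=1
  size 2 → [2,4]=1  [3,5]=1  [4,5]=2
  size 3 → [2,4,5]=3  [3,4,5]=3
  size 4 → [2,3,4,5]=6
  first=0(q) contributes 6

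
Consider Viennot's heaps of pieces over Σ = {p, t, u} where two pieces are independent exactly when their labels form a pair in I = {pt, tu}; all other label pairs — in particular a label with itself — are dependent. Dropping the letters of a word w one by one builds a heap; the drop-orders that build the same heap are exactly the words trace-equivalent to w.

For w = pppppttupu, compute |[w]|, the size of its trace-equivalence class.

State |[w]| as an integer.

45

piece 0:p — minimal
piece 1:p rests on {0:p}
piece 2:p rests on {1:p}
piece 3:p rests on {2:p}
piece 4:p rests on {3:p}
piece 5:t — minimal
piece 6:t rests on {5:t}
piece 7:u rests on {4:p}
piece 8:p rests on {7:u}
piece 9:u rests on {8:p}
minimal pieces: {0:p, 5:t}
ways to finish when only these pieces remain (= sum over removing one remaining piece with nothing left below it):
  1 left: {6}→1  {9}→1
  2 left: {5,6}→1  {6,9}→2  {8,9}→1
  3 left: {5,6,9}→3  {6,8,9}→3  {7,8,9}→1
  4 left: {4,7,8,9}→1  {5,6,8,9}→6  {6,7,8,9}→4
  5 left: {3,4,7,8,9}→1  {4,6,7,8,9}→5  {5,6,7,8,9}→10
  6 left: {2,3,4,7,8,9}→1  {3,4,6,7,8,9}→6  {4,5,6,7,8,9}→15
  7 left: {1,2,3,4,7,8,9}→1  {2,3,4,6,7,8,9}→7  {3,4,5,6,7,8,9}→21
  8 left: {0,1,2,3,4,7,8,9}→1  {1,2,3,4,6,7,8,9}→8  {2,3,4,5,6,7,8,9}→28
  placing 0:p first → 36 extensions
  placing 5:t first → 9 extensions
total linear extensions = 45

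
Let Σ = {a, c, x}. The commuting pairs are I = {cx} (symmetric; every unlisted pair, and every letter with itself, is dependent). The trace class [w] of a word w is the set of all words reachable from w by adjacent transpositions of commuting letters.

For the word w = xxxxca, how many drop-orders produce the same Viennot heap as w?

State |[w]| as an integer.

5

drop 0:x onto floor
drop 1:x onto {0:x}
drop 2:x onto {1:x}
drop 3:x onto {2:x}
drop 4:c onto floor
drop 5:a onto {3:x, 4:c}
ground layer = {0:x, 4:c}
drop-orders for the pieces not yet dropped (sum over which currently-grounded one goes next):
  1 to go: {5} 1
  2 to go: {3,5} 1  {4,5} 1
  3 to go: {2,3,5} 1  {3,4,5} 2
  4 to go: {1,2,3,5} 1  {2,3,4,5} 3
  if 0:x drops first: 4 orders
  if 4:c drops first: 1 orders
heap linearizations: 5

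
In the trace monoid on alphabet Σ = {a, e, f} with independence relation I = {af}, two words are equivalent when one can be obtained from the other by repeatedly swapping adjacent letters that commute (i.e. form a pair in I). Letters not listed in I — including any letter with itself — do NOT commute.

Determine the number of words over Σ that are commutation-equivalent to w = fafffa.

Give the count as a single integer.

#0=f has no predecessor
#1=a has no predecessor
#2=f depends on [0:f]
#3=f depends on [2:f]
#4=f depends on [3:f]
#5=a depends on [1:a]
sources: [0:f, 1:a]
N(rest) = Σ N(rest − s) over sources s of rest; N(one piece) = 1:
  size 1 → [4]=1  [5]=1
  size 2 → [1,5]=1  [3,4]=1  [4,5]=2
  size 3 → [1,4,5]=3  [2,3,4]=1  [3,4,5]=3
  size 4 → [0,2,3,4]=1  [1,3,4,5]=6  [2,3,4,5]=4
  first=0(f) contributes 10
  first=1(a) contributes 5
|[w]| = 15

15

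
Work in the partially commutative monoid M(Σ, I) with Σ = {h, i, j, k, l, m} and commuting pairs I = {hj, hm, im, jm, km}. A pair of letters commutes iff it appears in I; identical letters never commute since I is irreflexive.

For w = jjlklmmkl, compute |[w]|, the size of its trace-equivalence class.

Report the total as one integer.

3

piece 0:j — minimal
piece 1:j rests on {0:j}
piece 2:l rests on {1:j}
piece 3:k rests on {2:l}
piece 4:l rests on {3:k}
piece 5:m rests on {4:l}
piece 6:m rests on {5:m}
piece 7:k rests on {4:l}
piece 8:l rests on {6:m, 7:k}
minimal pieces: {0:j}
ways to finish when only these pieces remain (= sum over removing one remaining piece with nothing left below it):
  1 left: {8}→1
  2 left: {6,8}→1  {7,8}→1
  3 left: {5,6,8}→1  {6,7,8}→2
  4 left: {5,6,7,8}→3
  5 left: {4,5,6,7,8}→3
  6 left: {3,4,5,6,7,8}→3
  7 left: {2,3,4,5,6,7,8}→3
  placing 0:j first → 3 extensions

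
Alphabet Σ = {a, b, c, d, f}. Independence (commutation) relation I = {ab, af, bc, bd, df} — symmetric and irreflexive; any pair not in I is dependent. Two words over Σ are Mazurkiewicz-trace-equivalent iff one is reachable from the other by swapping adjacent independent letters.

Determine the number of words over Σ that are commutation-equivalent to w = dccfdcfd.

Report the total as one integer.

piece 0:d — minimal
piece 1:c rests on {0:d}
piece 2:c rests on {1:c}
piece 3:f rests on {2:c}
piece 4:d rests on {2:c}
piece 5:c rests on {3:f, 4:d}
piece 6:f rests on {5:c}
piece 7:d rests on {5:c}
minimal pieces: {0:d}
ways to finish when only these pieces remain (= sum over removing one remaining piece with nothing left below it):
  1 left: {6}→1  {7}→1
  2 left: {6,7}→2
  3 left: {5,6,7}→2
  4 left: {3,5,6,7}→2  {4,5,6,7}→2
  5 left: {3,4,5,6,7}→4
  6 left: {2,3,4,5,6,7}→4
  placing 0:d first → 4 extensions

4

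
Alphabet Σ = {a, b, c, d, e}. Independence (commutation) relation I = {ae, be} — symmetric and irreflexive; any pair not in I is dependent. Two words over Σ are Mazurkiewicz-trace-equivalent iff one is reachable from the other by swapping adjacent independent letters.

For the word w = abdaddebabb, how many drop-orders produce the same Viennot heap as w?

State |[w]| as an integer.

5

piece 0:a — minimal
piece 1:b rests on {0:a}
piece 2:d rests on {1:b}
piece 3:a rests on {2:d}
piece 4:d rests on {3:a}
piece 5:d rests on {4:d}
piece 6:e rests on {5:d}
piece 7:b rests on {5:d}
piece 8:a rests on {7:b}
piece 9:b rests on {8:a}
piece 10:b rests on {9:b}
minimal pieces: {0:a}
ways to finish when only these pieces remain (= sum over removing one remaining piece with nothing left below it):
  1 left: {6}→1  {10}→1
  2 left: {6,10}→2  {9,10}→1
  3 left: {6,9,10}→3  {8,9,10}→1
  4 left: {6,8,9,10}→4  {7,8,9,10}→1
  5 left: {6,7,8,9,10}→5
  6 left: {5,6,7,8,9,10}→5
  7 left: {4,5,6,7,8,9,10}→5
  8 left: {3,4,5,6,7,8,9,10}→5
  9 left: {2,3,4,5,6,7,8,9,10}→5
  placing 0:a first → 5 extensions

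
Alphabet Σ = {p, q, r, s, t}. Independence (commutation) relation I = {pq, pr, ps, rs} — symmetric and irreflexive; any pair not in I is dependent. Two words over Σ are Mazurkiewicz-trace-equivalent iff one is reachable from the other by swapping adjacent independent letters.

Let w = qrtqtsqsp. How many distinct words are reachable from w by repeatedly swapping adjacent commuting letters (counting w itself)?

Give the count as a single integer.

piece 0:q — minimal
piece 1:r rests on {0:q}
piece 2:t rests on {1:r}
piece 3:q rests on {2:t}
piece 4:t rests on {3:q}
piece 5:s rests on {4:t}
piece 6:q rests on {5:s}
piece 7:s rests on {6:q}
piece 8:p rests on {4:t}
minimal pieces: {0:q}
ways to finish when only these pieces remain (= sum over removing one remaining piece with nothing left below it):
  1 left: {7}→1  {8}→1
  2 left: {6,7}→1  {7,8}→2
  3 left: {5,6,7}→1  {6,7,8}→3
  4 left: {5,6,7,8}→4
  5 left: {4,5,6,7,8}→4
  6 left: {3,4,5,6,7,8}→4
  7 left: {2,3,4,5,6,7,8}→4
  placing 0:q first → 4 extensions

4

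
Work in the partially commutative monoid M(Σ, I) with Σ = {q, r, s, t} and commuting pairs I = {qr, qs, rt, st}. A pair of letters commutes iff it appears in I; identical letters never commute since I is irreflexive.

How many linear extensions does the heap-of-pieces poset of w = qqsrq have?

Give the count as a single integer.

drop 0:q onto floor
drop 1:q onto {0:q}
drop 2:s onto floor
drop 3:r onto {2:s}
drop 4:q onto {1:q}
ground layer = {0:q, 2:s}
drop-orders for the pieces not yet dropped (sum over which currently-grounded one goes next):
  1 to go: {3} 1  {4} 1
  2 to go: {1,4} 1  {2,3} 1  {3,4} 2
  3 to go: {0,1,4} 1  {1,3,4} 3  {2,3,4} 3
  if 0:q drops first: 6 orders
  if 2:s drops first: 4 orders
heap linearizations: 10

10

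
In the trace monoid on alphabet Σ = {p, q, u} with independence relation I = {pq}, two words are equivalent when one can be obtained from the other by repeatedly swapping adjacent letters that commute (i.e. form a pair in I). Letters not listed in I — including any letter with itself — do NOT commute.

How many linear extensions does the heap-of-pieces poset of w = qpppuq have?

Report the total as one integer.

4

piece 0:q — minimal
piece 1:p — minimal
piece 2:p rests on {1:p}
piece 3:p rests on {2:p}
piece 4:u rests on {0:q, 3:p}
piece 5:q rests on {4:u}
minimal pieces: {0:q, 1:p}
ways to finish when only these pieces remain (= sum over removing one remaining piece with nothing left below it):
  1 left: {5}→1
  2 left: {4,5}→1
  3 left: {0,4,5}→1  {3,4,5}→1
  4 left: {0,3,4,5}→2  {2,3,4,5}→1
  placing 0:q first → 1 extensions
  placing 1:p first → 3 extensions
total linear extensions = 4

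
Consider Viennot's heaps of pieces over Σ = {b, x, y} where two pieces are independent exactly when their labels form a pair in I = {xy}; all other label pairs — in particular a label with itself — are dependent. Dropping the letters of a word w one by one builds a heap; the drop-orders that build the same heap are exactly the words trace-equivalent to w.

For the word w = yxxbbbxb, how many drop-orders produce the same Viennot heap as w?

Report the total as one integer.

0(y) covers ∅
1(x) covers ∅
2(x) covers 1:x
3(b) covers 0:y, 2:x
4(b) covers 3:b
5(b) covers 4:b
6(x) covers 5:b
7(b) covers 6:x
floor of heap: 0:y, 1:x
completions by unplaced set U, small U first (add the entries for U minus each lowest piece of U):
  |U|=1: {7}:1
  |U|=2: {6,7}:1
  |U|=3: {5,6,7}:1
  |U|=4: {4,5,6,7}:1
  |U|=5: {3,4,5,6,7}:1
  |U|=6: {0,3,4,5,6,7}:1  {2,3,4,5,6,7}:1
  start at 0(y): 1
  start at 1(x): 2
sum over floor = 3

3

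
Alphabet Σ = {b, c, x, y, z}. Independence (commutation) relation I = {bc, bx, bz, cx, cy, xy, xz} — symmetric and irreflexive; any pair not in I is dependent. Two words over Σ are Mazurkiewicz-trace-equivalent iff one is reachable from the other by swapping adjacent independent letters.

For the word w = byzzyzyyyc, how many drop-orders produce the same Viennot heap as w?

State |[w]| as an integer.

0(b) covers ∅
1(y) covers 0:b
2(z) covers 1:y
3(z) covers 2:z
4(y) covers 3:z
5(z) covers 4:y
6(y) covers 5:z
7(y) covers 6:y
8(y) covers 7:y
9(c) covers 5:z
floor of heap: 0:b
completions by unplaced set U, small U first (add the entries for U minus each lowest piece of U):
  |U|=1: {8}:1  {9}:1
  |U|=2: {7,8}:1  {8,9}:2
  |U|=3: {6,7,8}:1  {7,8,9}:3
  |U|=4: {6,7,8,9}:4
  |U|=5: {5,6,7,8,9}:4
  |U|=6: {4,5,6,7,8,9}:4
  |U|=7: {3,4,5,6,7,8,9}:4
  |U|=8: {2,3,4,5,6,7,8,9}:4
  start at 0(b): 4

4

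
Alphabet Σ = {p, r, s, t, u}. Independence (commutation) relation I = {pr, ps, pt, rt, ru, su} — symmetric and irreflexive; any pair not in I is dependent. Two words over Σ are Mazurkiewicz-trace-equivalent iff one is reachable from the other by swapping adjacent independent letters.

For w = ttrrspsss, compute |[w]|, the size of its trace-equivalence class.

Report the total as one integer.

#0=t has no predecessor
#1=t depends on [0:t]
#2=r has no predecessor
#3=r depends on [2:r]
#4=s depends on [1:t, 3:r]
#5=p has no predecessor
#6=s depends on [4:s]
#7=s depends on [6:s]
#8=s depends on [7:s]
sources: [0:t, 2:r, 5:p]
N(rest) = Σ N(rest − s) over sources s of rest; N(one piece) = 1:
  size 1 → [5]=1  [8]=1
  size 2 → [5,8]=2  [7,8]=1
  size 3 → [5,7,8]=3  [6,7,8]=1
  size 4 → [4,6,7,8]=1  [5,6,7,8]=4
  size 5 → [1,4,6,7,8]=1  [3,4,6,7,8]=1  [4,5,6,7,8]=5
  size 6 → [0,1,4,6,7,8]=1  [1,3,4,6,7,8]=2  [1,4,5,6,7,8]=6  [2,3,4,6,7,8]=1  [3,4,5,6,7,8]=6
  size 7 → [0,1,3,4,6,7,8]=3  [0,1,4,5,6,7,8]=7  [1,2,3,4,6,7,8]=3  [1,3,4,5,6,7,8]=14  [2,3,4,5,6,7,8]=7
  first=0(t) contributes 24
  first=2(r) contributes 24
  first=5(p) contributes 6
|[w]| = 54

54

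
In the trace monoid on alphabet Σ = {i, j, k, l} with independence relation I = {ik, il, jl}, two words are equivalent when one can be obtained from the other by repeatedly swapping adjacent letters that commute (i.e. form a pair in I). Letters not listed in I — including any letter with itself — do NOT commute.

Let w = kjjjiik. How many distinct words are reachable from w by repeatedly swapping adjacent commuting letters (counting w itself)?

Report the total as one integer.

piece 0:k — minimal
piece 1:j rests on {0:k}
piece 2:j rests on {1:j}
piece 3:j rests on {2:j}
piece 4:i rests on {3:j}
piece 5:i rests on {4:i}
piece 6:k rests on {3:j}
minimal pieces: {0:k}
ways to finish when only these pieces remain (= sum over removing one remaining piece with nothing left below it):
  1 left: {5}→1  {6}→1
  2 left: {4,5}→1  {5,6}→2
  3 left: {4,5,6}→3
  4 left: {3,4,5,6}→3
  5 left: {2,3,4,5,6}→3
  placing 0:k first → 3 extensions

3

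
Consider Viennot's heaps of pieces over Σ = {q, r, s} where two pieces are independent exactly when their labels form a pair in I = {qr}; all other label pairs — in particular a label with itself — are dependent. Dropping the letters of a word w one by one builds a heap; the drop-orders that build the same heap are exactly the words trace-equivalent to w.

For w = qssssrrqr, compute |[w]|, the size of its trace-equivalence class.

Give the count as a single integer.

4

drop 0:q onto floor
drop 1:s onto {0:q}
drop 2:s onto {1:s}
drop 3:s onto {2:s}
drop 4:s onto {3:s}
drop 5:r onto {4:s}
drop 6:r onto {5:r}
drop 7:q onto {4:s}
drop 8:r onto {6:r}
ground layer = {0:q}
drop-orders for the pieces not yet dropped (sum over which currently-grounded one goes next):
  1 to go: {7} 1  {8} 1
  2 to go: {6,8} 1  {7,8} 2
  3 to go: {5,6,8} 1  {6,7,8} 3
  4 to go: {5,6,7,8} 4
  5 to go: {4,5,6,7,8} 4
  6 to go: {3,4,5,6,7,8} 4
  7 to go: {2,3,4,5,6,7,8} 4
  if 0:q drops first: 4 orders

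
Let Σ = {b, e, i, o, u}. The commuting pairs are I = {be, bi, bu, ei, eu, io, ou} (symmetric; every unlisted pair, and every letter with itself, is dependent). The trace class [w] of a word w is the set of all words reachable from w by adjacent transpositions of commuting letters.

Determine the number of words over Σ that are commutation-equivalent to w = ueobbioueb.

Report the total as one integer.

240

drop 0:u onto floor
drop 1:e onto floor
drop 2:o onto {1:e}
drop 3:b onto {2:o}
drop 4:b onto {3:b}
drop 5:i onto {0:u}
drop 6:o onto {4:b}
drop 7:u onto {5:i}
drop 8:e onto {6:o}
drop 9:b onto {6:o}
ground layer = {0:u, 1:e}
drop-orders for the pieces not yet dropped (sum over which currently-grounded one goes next):
  1 to go: {7} 1  {8} 1  {9} 1
  2 to go: {5,7} 1  {7,8} 2  {7,9} 2  {8,9} 2
  3 to go: {0,5,7} 1  {5,7,8} 3  {5,7,9} 3  {6,8,9} 2  {7,8,9} 6
  4 to go: {0,5,7,8} 4  {0,5,7,9} 4  {4,6,8,9} 2  {5,7,8,9} 12  {6,7,8,9} 8
  5 to go: {0,5,7,8,9} 20  {3,4,6,8,9} 2  {4,6,7,8,9} 10  {5,6,7,8,9} 20
  6 to go: {0,5,6,7,8,9} 40  {2,3,4,6,8,9} 2  {3,4,6,7,8,9} 12  {4,5,6,7,8,9} 30
  7 to go: {0,4,5,6,7,8,9} 70  {1,2,3,4,6,8,9} 2  {2,3,4,6,7,8,9} 14  {3,4,5,6,7,8,9} 42
  8 to go: {0,3,4,5,6,7,8,9} 112  {1,2,3,4,6,7,8,9} 16  {2,3,4,5,6,7,8,9} 56
  if 0:u drops first: 72 orders
  if 1:e drops first: 168 orders
heap linearizations: 240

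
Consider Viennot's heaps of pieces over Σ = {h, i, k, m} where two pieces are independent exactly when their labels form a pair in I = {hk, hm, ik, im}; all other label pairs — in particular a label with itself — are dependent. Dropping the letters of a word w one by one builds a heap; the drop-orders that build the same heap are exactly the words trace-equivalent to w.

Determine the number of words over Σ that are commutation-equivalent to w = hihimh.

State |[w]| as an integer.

6

#0=h has no predecessor
#1=i depends on [0:h]
#2=h depends on [1:i]
#3=i depends on [2:h]
#4=m has no predecessor
#5=h depends on [3:i]
sources: [0:h, 4:m]
N(rest) = Σ N(rest − s) over sources s of rest; N(one piece) = 1:
  size 1 → [4]=1  [5]=1
  size 2 → [3,5]=1  [4,5]=2
  size 3 → [2,3,5]=1  [3,4,5]=3
  size 4 → [1,2,3,5]=1  [2,3,4,5]=4
  first=0(h) contributes 5
  first=4(m) contributes 1
|[w]| = 6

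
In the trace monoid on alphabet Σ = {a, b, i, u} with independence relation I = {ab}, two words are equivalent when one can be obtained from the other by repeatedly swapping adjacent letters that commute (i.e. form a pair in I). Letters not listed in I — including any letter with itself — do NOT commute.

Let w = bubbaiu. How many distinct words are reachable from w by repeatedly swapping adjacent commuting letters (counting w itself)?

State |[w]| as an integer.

3

0(b) covers ∅
1(u) covers 0:b
2(b) covers 1:u
3(b) covers 2:b
4(a) covers 1:u
5(i) covers 3:b, 4:a
6(u) covers 5:i
floor of heap: 0:b
completions by unplaced set U, small U first (add the entries for U minus each lowest piece of U):
  |U|=1: {6}:1
  |U|=2: {5,6}:1
  |U|=3: {3,5,6}:1  {4,5,6}:1
  |U|=4: {2,3,5,6}:1  {3,4,5,6}:2
  |U|=5: {2,3,4,5,6}:3
  start at 0(b): 3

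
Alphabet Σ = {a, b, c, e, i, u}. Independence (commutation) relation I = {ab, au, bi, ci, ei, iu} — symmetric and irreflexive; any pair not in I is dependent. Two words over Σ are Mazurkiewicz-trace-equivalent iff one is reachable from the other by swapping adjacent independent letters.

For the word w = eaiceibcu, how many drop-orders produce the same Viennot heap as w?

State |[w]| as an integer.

drop 0:e onto floor
drop 1:a onto {0:e}
drop 2:i onto {1:a}
drop 3:c onto {1:a}
drop 4:e onto {3:c}
drop 5:i onto {2:i}
drop 6:b onto {4:e}
drop 7:c onto {6:b}
drop 8:u onto {7:c}
ground layer = {0:e}
drop-orders for the pieces not yet dropped (sum over which currently-grounded one goes next):
  1 to go: {5} 1  {8} 1
  2 to go: {2,5} 1  {5,8} 2  {7,8} 1
  3 to go: {2,5,8} 3  {5,7,8} 3  {6,7,8} 1
  4 to go: {2,5,7,8} 6  {4,6,7,8} 1  {5,6,7,8} 4
  5 to go: {2,5,6,7,8} 10  {3,4,6,7,8} 1  {4,5,6,7,8} 5
  6 to go: {2,4,5,6,7,8} 15  {3,4,5,6,7,8} 6
  7 to go: {2,3,4,5,6,7,8} 21
  if 0:e drops first: 21 orders

21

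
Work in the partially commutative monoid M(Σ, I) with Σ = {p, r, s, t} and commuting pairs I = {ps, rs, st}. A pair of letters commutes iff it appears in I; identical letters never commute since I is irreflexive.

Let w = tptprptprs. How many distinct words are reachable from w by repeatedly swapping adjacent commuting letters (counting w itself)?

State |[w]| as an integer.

piece 0:t — minimal
piece 1:p rests on {0:t}
piece 2:t rests on {1:p}
piece 3:p rests on {2:t}
piece 4:r rests on {3:p}
piece 5:p rests on {4:r}
piece 6:t rests on {5:p}
piece 7:p rests on {6:t}
piece 8:r rests on {7:p}
piece 9:s — minimal
minimal pieces: {0:t, 9:s}
ways to finish when only these pieces remain (= sum over removing one remaining piece with nothing left below it):
  1 left: {8}→1  {9}→1
  2 left: {7,8}→1  {8,9}→2
  3 left: {6,7,8}→1  {7,8,9}→3
  4 left: {5,6,7,8}→1  {6,7,8,9}→4
  5 left: {4,5,6,7,8}→1  {5,6,7,8,9}→5
  6 left: {3,4,5,6,7,8}→1  {4,5,6,7,8,9}→6
  7 left: {2,3,4,5,6,7,8}→1  {3,4,5,6,7,8,9}→7
  8 left: {1,2,3,4,5,6,7,8}→1  {2,3,4,5,6,7,8,9}→8
  placing 0:t first → 9 extensions
  placing 9:s first → 1 extensions
total linear extensions = 10

10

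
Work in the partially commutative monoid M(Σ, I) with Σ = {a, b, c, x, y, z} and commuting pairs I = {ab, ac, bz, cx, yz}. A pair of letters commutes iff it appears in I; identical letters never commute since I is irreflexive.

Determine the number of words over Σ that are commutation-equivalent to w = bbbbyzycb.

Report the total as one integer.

#0=b has no predecessor
#1=b depends on [0:b]
#2=b depends on [1:b]
#3=b depends on [2:b]
#4=y depends on [3:b]
#5=z has no predecessor
#6=y depends on [4:y]
#7=c depends on [5:z, 6:y]
#8=b depends on [7:c]
sources: [0:b, 5:z]
N(rest) = Σ N(rest − s) over sources s of rest; N(one piece) = 1:
  size 1 → [8]=1
  size 2 → [7,8]=1
  size 3 → [5,7,8]=1  [6,7,8]=1
  size 4 → [4,6,7,8]=1  [5,6,7,8]=2
  size 5 → [3,4,6,7,8]=1  [4,5,6,7,8]=3
  size 6 → [2,3,4,6,7,8]=1  [3,4,5,6,7,8]=4
  size 7 → [1,2,3,4,6,7,8]=1  [2,3,4,5,6,7,8]=5
  first=0(b) contributes 6
  first=5(z) contributes 1
|[w]| = 7

7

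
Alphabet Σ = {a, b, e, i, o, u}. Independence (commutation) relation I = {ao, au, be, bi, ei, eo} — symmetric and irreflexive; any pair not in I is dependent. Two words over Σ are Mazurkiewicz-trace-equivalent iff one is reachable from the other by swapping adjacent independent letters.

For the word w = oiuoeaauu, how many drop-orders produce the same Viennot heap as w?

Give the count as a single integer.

16

drop 0:o onto floor
drop 1:i onto {0:o}
drop 2:u onto {1:i}
drop 3:o onto {2:u}
drop 4:e onto {2:u}
drop 5:a onto {4:e}
drop 6:a onto {5:a}
drop 7:u onto {3:o, 4:e}
drop 8:u onto {7:u}
ground layer = {0:o}
drop-orders for the pieces not yet dropped (sum over which currently-grounded one goes next):
  1 to go: {6} 1  {8} 1
  2 to go: {5,6} 1  {6,8} 2  {7,8} 1
  3 to go: {3,7,8} 1  {5,6,8} 3  {6,7,8} 3
  4 to go: {3,6,7,8} 4  {5,6,7,8} 6
  5 to go: {3,5,6,7,8} 10  {4,5,6,7,8} 6
  6 to go: {3,4,5,6,7,8} 16
  7 to go: {2,3,4,5,6,7,8} 16
  if 0:o drops first: 16 orders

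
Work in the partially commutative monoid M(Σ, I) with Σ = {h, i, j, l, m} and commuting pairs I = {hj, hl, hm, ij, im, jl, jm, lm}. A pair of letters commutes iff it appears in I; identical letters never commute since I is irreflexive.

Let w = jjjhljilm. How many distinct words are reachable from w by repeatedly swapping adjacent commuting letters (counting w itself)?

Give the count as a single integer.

1260

#0=j has no predecessor
#1=j depends on [0:j]
#2=j depends on [1:j]
#3=h has no predecessor
#4=l has no predecessor
#5=j depends on [2:j]
#6=i depends on [3:h, 4:l]
#7=l depends on [6:i]
#8=m has no predecessor
sources: [0:j, 3:h, 4:l, 8:m]
N(rest) = Σ N(rest − s) over sources s of rest; N(one piece) = 1:
  size 1 → [5]=1  [7]=1  [8]=1
  size 2 → [2,5]=1  [5,7]=2  [5,8]=2  [6,7]=1  [7,8]=2
  size 3 → [1,2,5]=1  [2,5,7]=3  [2,5,8]=3  [3,6,7]=1  [4,6,7]=1  [5,6,7]=3  [5,7,8]=6  [6,7,8]=3
  size 4 → [0,1,2,5]=1  [1,2,5,7]=4  [1,2,5,8]=4  [2,5,6,7]=6  [2,5,7,8]=12  [3,4,6,7]=2  [3,5,6,7]=4  [3,6,7,8]=4  [4,5,6,7]=4  [4,6,7,8]=4  [5,6,7,8]=12
  size 5 → [0,1,2,5,7]=5  [0,1,2,5,8]=5  [1,2,5,6,7]=10  [1,2,5,7,8]=20  [2,3,5,6,7]=10  [2,4,5,6,7]=10  [2,5,6,7,8]=30  [3,4,5,6,7]=10  [3,4,6,7,8]=10  [3,5,6,7,8]=20  [4,5,6,7,8]=20
  size 6 → [0,1,2,5,6,7]=15  [0,1,2,5,7,8]=30  [1,2,3,5,6,7]=20  [1,2,4,5,6,7]=20  [1,2,5,6,7,8]=60  [2,3,4,5,6,7]=30  [2,3,5,6,7,8]=60  [2,4,5,6,7,8]=60  [3,4,5,6,7,8]=60
  size 7 → [0,1,2,3,5,6,7]=35  [0,1,2,4,5,6,7]=35  [0,1,2,5,6,7,8]=105  [1,2,3,4,5,6,7]=70  [1,2,3,5,6,7,8]=140  [1,2,4,5,6,7,8]=140  [2,3,4,5,6,7,8]=210
  first=0(j) contributes 560
  first=3(h) contributes 280
  first=4(l) contributes 280
  first=8(m) contributes 140
|[w]| = 1260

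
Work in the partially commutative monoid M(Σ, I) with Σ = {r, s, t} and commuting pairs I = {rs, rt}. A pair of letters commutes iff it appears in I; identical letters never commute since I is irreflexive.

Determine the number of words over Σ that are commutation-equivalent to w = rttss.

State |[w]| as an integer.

0(r) covers ∅
1(t) covers ∅
2(t) covers 1:t
3(s) covers 2:t
4(s) covers 3:s
floor of heap: 0:r, 1:t
completions by unplaced set U, small U first (add the entries for U minus each lowest piece of U):
  |U|=1: {0}:1  {4}:1
  |U|=2: {0,4}:2  {3,4}:1
  |U|=3: {0,3,4}:3  {2,3,4}:1
  start at 0(r): 1
  start at 1(t): 4
sum over floor = 5

5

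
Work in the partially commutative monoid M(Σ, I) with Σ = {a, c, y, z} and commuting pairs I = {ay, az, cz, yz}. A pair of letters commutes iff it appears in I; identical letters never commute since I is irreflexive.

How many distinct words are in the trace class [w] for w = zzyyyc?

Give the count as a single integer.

15

drop 0:z onto floor
drop 1:z onto {0:z}
drop 2:y onto floor
drop 3:y onto {2:y}
drop 4:y onto {3:y}
drop 5:c onto {4:y}
ground layer = {0:z, 2:y}
drop-orders for the pieces not yet dropped (sum over which currently-grounded one goes next):
  1 to go: {1} 1  {5} 1
  2 to go: {0,1} 1  {1,5} 2  {4,5} 1
  3 to go: {0,1,5} 3  {1,4,5} 3  {3,4,5} 1
  4 to go: {0,1,4,5} 6  {1,3,4,5} 4  {2,3,4,5} 1
  if 0:z drops first: 5 orders
  if 2:y drops first: 10 orders
heap linearizations: 15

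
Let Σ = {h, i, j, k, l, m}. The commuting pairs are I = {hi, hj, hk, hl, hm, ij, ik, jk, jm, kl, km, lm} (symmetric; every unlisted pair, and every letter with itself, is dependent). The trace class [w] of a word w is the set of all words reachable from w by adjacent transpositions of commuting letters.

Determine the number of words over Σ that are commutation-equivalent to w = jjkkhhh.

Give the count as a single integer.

drop 0:j onto floor
drop 1:j onto {0:j}
drop 2:k onto floor
drop 3:k onto {2:k}
drop 4:h onto floor
drop 5:h onto {4:h}
drop 6:h onto {5:h}
ground layer = {0:j, 2:k, 4:h}
drop-orders for the pieces not yet dropped (sum over which currently-grounded one goes next):
  1 to go: {1} 1  {3} 1  {6} 1
  2 to go: {0,1} 1  {1,3} 2  {1,6} 2  {2,3} 1  {3,6} 2  {5,6} 1
  3 to go: {0,1,3} 3  {0,1,6} 3  {1,2,3} 3  {1,3,6} 6  {1,5,6} 3  {2,3,6} 3  {3,5,6} 3  {4,5,6} 1
  4 to go: {0,1,2,3} 6  {0,1,3,6} 12  {0,1,5,6} 6  {1,2,3,6} 12  {1,3,5,6} 12  {1,4,5,6} 4  {2,3,5,6} 6  {3,4,5,6} 4
  5 to go: {0,1,2,3,6} 30  {0,1,3,5,6} 30  {0,1,4,5,6} 10  {1,2,3,5,6} 30  {1,3,4,5,6} 20  {2,3,4,5,6} 10
  if 0:j drops first: 60 orders
  if 2:k drops first: 60 orders
  if 4:h drops first: 90 orders
heap linearizations: 210

210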